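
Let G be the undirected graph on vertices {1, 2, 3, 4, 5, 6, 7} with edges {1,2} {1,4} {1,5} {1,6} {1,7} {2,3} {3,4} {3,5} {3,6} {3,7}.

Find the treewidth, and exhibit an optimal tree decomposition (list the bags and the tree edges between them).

The largest bag has 3 vertices, giving width 2; this decomposition certifies tw(G) ≤ 2. Since 1–4–3–2–1 is a cycle in G, G is not acyclic. Forests are exactly the graphs of treewidth ≤ 1, so tw(G) ≥ 2. The upper and lower bounds meet at 2, so that is the treewidth.

Treewidth 2.
One such decomposition:
Bags: B1 = {1, 3, 4}  B2 = {1, 2, 3}  B3 = {1, 3, 7}  B4 = {1, 3, 6}  B5 = {1, 3, 5}
Tree: B1–B2, B2–B3, B3–B4, B4–B5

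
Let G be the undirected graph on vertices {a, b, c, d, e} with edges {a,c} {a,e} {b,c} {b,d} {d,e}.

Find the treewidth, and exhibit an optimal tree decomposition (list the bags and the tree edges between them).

Treewidth 2.
Bags: B1 = {b, d, e}  B2 = {a, b, e}  B3 = {a, b, c}
Tree: B1–B2, B2–B3

The largest bag has 3 vertices, giving width 2; this decomposition certifies tw(G) ≤ 2. The edges b–d–e–a–c–b form a cycle, so G is not a tree and its treewidth is at least 2. Combining the bounds, tw(G) = 2.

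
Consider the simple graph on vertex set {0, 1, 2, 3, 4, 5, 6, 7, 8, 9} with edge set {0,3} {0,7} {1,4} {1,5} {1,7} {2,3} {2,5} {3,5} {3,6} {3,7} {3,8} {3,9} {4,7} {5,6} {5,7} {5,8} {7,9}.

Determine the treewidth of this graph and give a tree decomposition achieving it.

Treewidth 2.
One such decomposition:
Bags: B1 = {3, 5, 7}  B2 = {0, 3, 7}  B3 = {3, 5, 6}  B4 = {3, 5, 8}  B5 = {1, 5, 7}  B6 = {2, 3, 5}  B7 = {1, 4, 7}  B8 = {3, 7, 9}
Tree: B1–B2, B1–B3, B3–B4, B1–B5, B1–B6, B5–B7, B1–B8

The largest bag has 3 vertices, giving width 2; this decomposition certifies tw(G) ≤ 2. On the other hand G contains the 3-clique {1, 4, 7}. A clique must lie in a single bag of any decomposition, so no decomposition can have width below 2. Therefore the treewidth is 2.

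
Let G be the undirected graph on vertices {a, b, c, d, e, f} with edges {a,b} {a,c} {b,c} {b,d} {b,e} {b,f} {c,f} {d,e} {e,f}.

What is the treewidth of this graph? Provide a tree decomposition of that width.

Every bag has size at most 3, so the width is 3 − 1 = 2 and tw(G) ≤ 2. On the other hand G contains the 3-clique {b, d, e}. A clique must lie in a single bag of any decomposition, so no decomposition can have width below 2. The upper and lower bounds meet at 2, so that is the treewidth.

Treewidth 2.
One optimal decomposition is:
Bags: B1 = {b, e, f}  B2 = {b, d, e}  B3 = {b, c, f}  B4 = {a, b, c}
Tree: B1–B2, B1–B3, B3–B4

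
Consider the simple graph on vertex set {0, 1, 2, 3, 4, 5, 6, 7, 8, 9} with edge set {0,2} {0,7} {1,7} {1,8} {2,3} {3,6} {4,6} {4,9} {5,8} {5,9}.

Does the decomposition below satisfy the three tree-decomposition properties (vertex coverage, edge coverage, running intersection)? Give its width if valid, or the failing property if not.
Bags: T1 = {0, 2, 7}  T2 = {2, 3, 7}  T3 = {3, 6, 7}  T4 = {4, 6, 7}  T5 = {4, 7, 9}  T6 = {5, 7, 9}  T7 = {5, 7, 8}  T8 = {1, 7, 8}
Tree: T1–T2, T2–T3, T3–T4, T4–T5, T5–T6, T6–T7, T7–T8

Checking the three conditions: (i) the bags cover all of {0, 1, 2, 3, 4, 5, 6, 7, 8, 9}; (ii) for each edge, some bag contains both endpoints; (iii) the bags containing any fixed vertex form a subtree. All hold, so the decomposition is valid with width 3 − 1 = 2.

Yes; width 2.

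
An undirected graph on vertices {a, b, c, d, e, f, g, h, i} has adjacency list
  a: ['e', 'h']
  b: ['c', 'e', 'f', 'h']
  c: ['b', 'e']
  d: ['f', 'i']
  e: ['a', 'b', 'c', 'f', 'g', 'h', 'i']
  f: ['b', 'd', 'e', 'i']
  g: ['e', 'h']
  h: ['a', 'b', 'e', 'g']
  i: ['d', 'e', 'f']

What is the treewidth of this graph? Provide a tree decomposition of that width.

Every bag has size at most 3, so the width is 3 − 1 = 2 and tw(G) ≤ 2. On the other hand G contains the 3-clique {d, f, i}. A clique must lie in a single bag of any decomposition, so no decomposition can have width below 2. Hence tw(G) = 2 exactly.

Treewidth 2.
One optimal decomposition is:
Bags: B1 = {b, e, h}  B2 = {e, g, h}  B3 = {b, e, f}  B4 = {e, f, i}  B5 = {d, f, i}  B6 = {b, c, e}  B7 = {a, e, h}
Tree: B1–B2, B1–B3, B3–B4, B4–B5, B1–B6, B1–B7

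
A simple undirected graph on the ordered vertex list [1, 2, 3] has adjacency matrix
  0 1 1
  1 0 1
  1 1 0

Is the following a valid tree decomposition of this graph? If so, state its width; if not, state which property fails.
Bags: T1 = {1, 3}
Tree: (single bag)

A tree decomposition must satisfy three properties: every vertex lies in some bag; for every edge, both endpoints lie together in some bag; and for every vertex, the bags containing it form a connected subtree. Here vertex 2 appears in no bag, so the decomposition is invalid.

No — vertex 2 appears in no bag.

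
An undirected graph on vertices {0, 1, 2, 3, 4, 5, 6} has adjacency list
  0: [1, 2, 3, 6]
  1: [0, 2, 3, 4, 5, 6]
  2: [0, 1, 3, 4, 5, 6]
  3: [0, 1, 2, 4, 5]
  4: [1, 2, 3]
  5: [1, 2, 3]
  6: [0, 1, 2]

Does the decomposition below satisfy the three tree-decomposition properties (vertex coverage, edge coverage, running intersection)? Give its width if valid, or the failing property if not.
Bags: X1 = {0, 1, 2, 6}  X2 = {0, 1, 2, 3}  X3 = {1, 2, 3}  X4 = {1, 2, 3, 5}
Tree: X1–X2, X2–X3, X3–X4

No — vertex 4 appears in no bag.

A tree decomposition must satisfy three properties: every vertex lies in some bag; for every edge, both endpoints lie together in some bag; and for every vertex, the bags containing it form a connected subtree. Here vertex 4 appears in no bag, so the decomposition is invalid.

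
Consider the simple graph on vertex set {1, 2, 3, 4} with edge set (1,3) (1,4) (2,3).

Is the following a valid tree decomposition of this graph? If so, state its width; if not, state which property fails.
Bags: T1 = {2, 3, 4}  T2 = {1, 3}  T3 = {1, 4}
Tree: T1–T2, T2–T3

No — bags containing vertex 4 are not connected in the tree.

A tree decomposition must satisfy three properties: every vertex lies in some bag; for every edge, both endpoints lie together in some bag; and for every vertex, the bags containing it form a connected subtree. Here bags containing vertex 4 are not connected in the tree, so the decomposition is invalid.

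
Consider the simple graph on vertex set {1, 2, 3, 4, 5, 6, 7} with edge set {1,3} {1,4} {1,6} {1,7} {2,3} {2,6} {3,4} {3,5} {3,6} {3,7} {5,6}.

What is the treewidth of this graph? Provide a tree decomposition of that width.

Each bag holds 3 vertices, so the decomposition has width 2, which upper-bounds the treewidth. For the lower bound, the 3 vertices {1, 3, 4} are pairwise adjacent, and any tree decomposition puts a clique entirely inside one bag — forcing width ≥ 2. The upper and lower bounds meet at 2, so that is the treewidth.

Treewidth 2.
One such decomposition:
Bags: B1 = {1, 3, 6}  B2 = {3, 5, 6}  B3 = {1, 3, 7}  B4 = {2, 3, 6}  B5 = {1, 3, 4}
Tree: B1–B2, B1–B3, B1–B4, B3–B5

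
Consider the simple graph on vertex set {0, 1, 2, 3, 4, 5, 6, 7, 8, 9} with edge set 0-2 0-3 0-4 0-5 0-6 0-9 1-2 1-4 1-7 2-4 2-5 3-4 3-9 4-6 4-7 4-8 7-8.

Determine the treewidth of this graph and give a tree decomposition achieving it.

Treewidth 2.
One such decomposition:
Bags: B1 = {1, 2, 4}  B2 = {0, 2, 4}  B3 = {1, 4, 7}  B4 = {4, 7, 8}  B5 = {0, 3, 4}  B6 = {0, 4, 6}  B7 = {0, 3, 9}  B8 = {0, 2, 5}
Tree: B1–B2, B1–B3, B3–B4, B2–B5, B5–B6, B5–B7, B2–B8

Each bag holds 3 vertices, so the decomposition has width 2, which upper-bounds the treewidth. For the lower bound, the 3 vertices {0, 3, 9} are pairwise adjacent, and any tree decomposition puts a clique entirely inside one bag — forcing width ≥ 2. The upper and lower bounds meet at 2, so that is the treewidth.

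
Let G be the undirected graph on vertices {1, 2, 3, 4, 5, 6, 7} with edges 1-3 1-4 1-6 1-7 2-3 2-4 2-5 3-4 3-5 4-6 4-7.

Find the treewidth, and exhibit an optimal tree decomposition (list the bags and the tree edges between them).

The largest bag has 3 vertices, giving width 2; this decomposition certifies tw(G) ≤ 2. For the lower bound, the 3 vertices {1, 3, 4} are pairwise adjacent, and any tree decomposition puts a clique entirely inside one bag — forcing width ≥ 2. Combining the bounds, tw(G) = 2.

Treewidth 2.
Bags: B1 = {1, 3, 4}  B2 = {2, 3, 4}  B3 = {2, 3, 5}  B4 = {1, 4, 6}  B5 = {1, 4, 7}
Tree: B1–B2, B2–B3, B1–B4, B4–B5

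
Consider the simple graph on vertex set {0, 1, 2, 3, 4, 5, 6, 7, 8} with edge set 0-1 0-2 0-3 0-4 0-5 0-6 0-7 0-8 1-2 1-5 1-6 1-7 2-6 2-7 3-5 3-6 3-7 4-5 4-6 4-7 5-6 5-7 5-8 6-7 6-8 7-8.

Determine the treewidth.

4

A width-4 tree decomposition is:
Bags: B1 = {0, 3, 5, 6, 7}  B2 = {0, 1, 5, 6, 7}  B3 = {0, 1, 2, 6, 7}  B4 = {0, 4, 5, 6, 7}  B5 = {0, 5, 6, 7, 8}
Tree: B1–B2, B2–B3, B2–B4, B1–B5
The largest bag has 5 vertices, giving width 4; this decomposition certifies tw(G) ≤ 4. Conversely, {0, 1, 2, 6, 7} is a clique of size 5, and the vertices of any clique must share a bag in every tree decomposition; so some bag has ≥ 5 vertices and tw(G) ≥ 4. Hence tw(G) = 4 exactly.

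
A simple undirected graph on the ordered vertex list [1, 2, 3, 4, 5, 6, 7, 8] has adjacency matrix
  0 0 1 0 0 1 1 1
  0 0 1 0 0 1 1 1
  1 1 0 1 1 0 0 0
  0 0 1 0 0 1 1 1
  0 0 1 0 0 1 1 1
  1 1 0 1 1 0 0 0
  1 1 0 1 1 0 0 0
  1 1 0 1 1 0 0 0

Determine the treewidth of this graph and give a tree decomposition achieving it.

Treewidth 4.
One such decomposition:
Bags: B1 = {3, 5, 6, 7, 8}  B2 = {1, 3, 6, 7, 8}  B3 = {3, 4, 6, 7, 8}  B4 = {2, 3, 6, 7, 8}
Tree: B1–B2, B2–B3, B3–B4

Each bag holds 5 vertices, so the decomposition has width 4, which upper-bounds the treewidth. For the lower bound: the 5 vertex sets {5,6}, {1,7}, {3,4}, {8}, {2} are disjoint, each induces a connected subgraph, and every pair is joined by at least one edge of G. Contracting each set to a single vertex therefore yields K_{5} as a minor, and since treewidth is minor-monotone, tw(G) ≥ tw(K_{5}) = 4. Therefore the treewidth is 4.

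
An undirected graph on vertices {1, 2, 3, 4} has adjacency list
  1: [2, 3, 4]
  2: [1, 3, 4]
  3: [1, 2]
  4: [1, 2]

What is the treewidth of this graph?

2

A width-2 tree decomposition is:
Bags: B1 = {1, 2, 4}  B2 = {1, 2, 3}
Tree: B1–B2
The largest bag has 3 vertices, giving width 2; this decomposition certifies tw(G) ≤ 2. Conversely, {1, 2, 3} is a clique of size 3, and the vertices of any clique must share a bag in every tree decomposition; so some bag has ≥ 3 vertices and tw(G) ≥ 2. The upper and lower bounds meet at 2, so that is the treewidth.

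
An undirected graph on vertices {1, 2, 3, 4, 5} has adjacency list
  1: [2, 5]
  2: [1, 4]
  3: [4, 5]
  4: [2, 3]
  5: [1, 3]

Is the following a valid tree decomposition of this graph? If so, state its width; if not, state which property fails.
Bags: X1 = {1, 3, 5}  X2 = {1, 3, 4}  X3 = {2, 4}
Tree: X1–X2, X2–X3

No — edge (1,2) lies in no bag.

A tree decomposition must satisfy three properties: every vertex lies in some bag; for every edge, both endpoints lie together in some bag; and for every vertex, the bags containing it form a connected subtree. Here edge (1,2) lies in no bag, so the decomposition is invalid.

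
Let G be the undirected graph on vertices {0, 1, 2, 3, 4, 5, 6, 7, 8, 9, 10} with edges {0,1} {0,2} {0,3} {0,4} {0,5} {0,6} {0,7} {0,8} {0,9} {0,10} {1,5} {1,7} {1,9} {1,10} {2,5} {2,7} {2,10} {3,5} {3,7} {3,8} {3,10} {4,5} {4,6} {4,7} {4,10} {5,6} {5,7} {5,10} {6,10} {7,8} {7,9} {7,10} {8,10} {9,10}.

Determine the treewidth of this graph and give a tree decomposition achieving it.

Treewidth 4.
One such decomposition:
Bags: B1 = {0, 2, 5, 7, 10}  B2 = {0, 3, 5, 7, 10}  B3 = {0, 4, 5, 7, 10}  B4 = {0, 3, 7, 8, 10}  B5 = {0, 1, 5, 7, 10}  B6 = {0, 4, 5, 6, 10}  B7 = {0, 1, 7, 9, 10}
Tree: B1–B2, B1–B3, B2–B4, B1–B5, B3–B6, B5–B7

The largest bag has 5 vertices, giving width 4; this decomposition certifies tw(G) ≤ 4. Conversely, {0, 4, 5, 6, 10} is a clique of size 5, and the vertices of any clique must share a bag in every tree decomposition; so some bag has ≥ 5 vertices and tw(G) ≥ 4. The upper and lower bounds meet at 4, so that is the treewidth.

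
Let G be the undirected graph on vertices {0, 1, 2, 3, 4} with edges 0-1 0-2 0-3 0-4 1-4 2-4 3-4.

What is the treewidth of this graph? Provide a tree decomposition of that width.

Treewidth 2.
Bags: B1 = {0, 2, 4}  B2 = {0, 3, 4}  B3 = {0, 1, 4}
Tree: B1–B2, B1–B3

Each bag holds 3 vertices, so the decomposition has width 2, which upper-bounds the treewidth. On the other hand G contains the 3-clique {0, 1, 4}. A clique must lie in a single bag of any decomposition, so no decomposition can have width below 2. Combining the bounds, tw(G) = 2.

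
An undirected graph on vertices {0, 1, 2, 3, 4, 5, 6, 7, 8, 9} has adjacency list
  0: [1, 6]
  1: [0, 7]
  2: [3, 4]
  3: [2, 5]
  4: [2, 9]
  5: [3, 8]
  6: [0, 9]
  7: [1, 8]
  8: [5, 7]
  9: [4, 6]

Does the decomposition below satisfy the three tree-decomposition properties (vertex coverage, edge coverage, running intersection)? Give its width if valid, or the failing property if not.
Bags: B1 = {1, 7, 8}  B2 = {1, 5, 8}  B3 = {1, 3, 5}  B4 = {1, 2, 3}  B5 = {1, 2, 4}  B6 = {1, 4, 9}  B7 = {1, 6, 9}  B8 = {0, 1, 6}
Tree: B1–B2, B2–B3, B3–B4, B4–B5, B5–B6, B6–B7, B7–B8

Yes; width 2.

Vertex coverage: the bags together contain {0, 1, 2, 3, 4, 5, 6, 7, 8, 9}, the full vertex set. Edge coverage: each edge of G has both endpoints in at least one bag. Running intersection: for every vertex, the bags containing it form a connected subtree. All three properties hold, so this is a valid tree decomposition of width max|bag| − 1 = 2, and hence tw(G) ≤ 2.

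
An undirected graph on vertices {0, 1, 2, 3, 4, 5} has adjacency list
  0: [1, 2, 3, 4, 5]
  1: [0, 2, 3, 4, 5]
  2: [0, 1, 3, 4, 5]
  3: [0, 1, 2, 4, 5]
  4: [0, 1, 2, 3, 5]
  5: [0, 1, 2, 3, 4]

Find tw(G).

5

A width-5 tree decomposition is:
Bags: B1 = {0, 1, 2, 3, 4, 5}
Tree: (single bag)
A single bag containing all 6 vertices is trivially a valid decomposition of width 5. For the lower bound, the 6 vertices {0, 1, 2, 3, 4, 5} are pairwise adjacent, and any tree decomposition puts a clique entirely inside one bag — forcing width ≥ 5. Hence tw(G) = 5 exactly.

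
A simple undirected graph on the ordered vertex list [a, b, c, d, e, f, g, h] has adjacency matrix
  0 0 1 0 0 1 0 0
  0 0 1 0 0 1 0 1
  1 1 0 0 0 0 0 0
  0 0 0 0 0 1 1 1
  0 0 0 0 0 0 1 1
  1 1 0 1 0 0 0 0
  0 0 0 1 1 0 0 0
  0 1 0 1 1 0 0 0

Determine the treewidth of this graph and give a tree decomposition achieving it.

Treewidth 2.
Bags: B1 = {a, b, c}  B2 = {a, b, f}  B3 = {b, f, h}  B4 = {d, f, h}  B5 = {d, e, h}  B6 = {d, e, g}
Tree: B1–B2, B2–B3, B3–B4, B4–B5, B5–B6

Every bag has size at most 3, so the width is 3 − 1 = 2 and tw(G) ≤ 2. Since c–a–f–b–c is a cycle in G, G is not acyclic. Forests are exactly the graphs of treewidth ≤ 1, so tw(G) ≥ 2. The upper and lower bounds meet at 2, so that is the treewidth.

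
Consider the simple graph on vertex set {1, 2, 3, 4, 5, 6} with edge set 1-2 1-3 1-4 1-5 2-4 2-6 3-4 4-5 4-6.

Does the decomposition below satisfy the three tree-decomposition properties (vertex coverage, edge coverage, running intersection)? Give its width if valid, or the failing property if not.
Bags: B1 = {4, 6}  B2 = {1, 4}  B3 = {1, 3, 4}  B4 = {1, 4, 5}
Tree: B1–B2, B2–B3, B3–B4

A tree decomposition must satisfy three properties: every vertex lies in some bag; for every edge, both endpoints lie together in some bag; and for every vertex, the bags containing it form a connected subtree. Here vertex 2 appears in no bag, so the decomposition is invalid.

No — vertex 2 appears in no bag.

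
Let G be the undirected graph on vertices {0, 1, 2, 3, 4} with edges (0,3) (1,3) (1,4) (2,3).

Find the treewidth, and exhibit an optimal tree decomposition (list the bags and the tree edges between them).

Treewidth 1.
One optimal decomposition is:
Bags: B1 = {0, 3}  B2 = {1, 3}  B3 = {2, 3}  B4 = {1, 4}
Tree: B1–B2, B2–B3, B2–B4

Each bag holds 2 vertices, so the decomposition has width 1, which upper-bounds the treewidth. G has an edge, so its treewidth is at least 1. The upper and lower bounds meet at 1, so that is the treewidth.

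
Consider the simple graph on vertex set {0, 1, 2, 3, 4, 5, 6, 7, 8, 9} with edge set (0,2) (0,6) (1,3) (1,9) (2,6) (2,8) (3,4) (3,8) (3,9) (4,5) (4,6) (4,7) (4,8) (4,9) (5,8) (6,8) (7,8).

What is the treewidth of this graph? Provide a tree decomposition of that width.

Every bag has size at most 3, so the width is 3 − 1 = 2 and tw(G) ≤ 2. Conversely, {0, 2, 6} is a clique of size 3, and the vertices of any clique must share a bag in every tree decomposition; so some bag has ≥ 3 vertices and tw(G) ≥ 2. Hence tw(G) = 2 exactly.

Treewidth 2.
One such decomposition:
Bags: B1 = {4, 6, 8}  B2 = {4, 7, 8}  B3 = {3, 4, 8}  B4 = {4, 5, 8}  B5 = {2, 6, 8}  B6 = {3, 4, 9}  B7 = {0, 2, 6}  B8 = {1, 3, 9}
Tree: B1–B2, B1–B3, B3–B4, B1–B5, B3–B6, B5–B7, B6–B8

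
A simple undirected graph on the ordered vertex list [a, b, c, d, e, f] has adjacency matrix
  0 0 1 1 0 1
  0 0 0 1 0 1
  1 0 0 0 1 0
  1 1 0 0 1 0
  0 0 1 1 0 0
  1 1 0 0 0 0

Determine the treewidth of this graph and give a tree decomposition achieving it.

Treewidth 2.
One optimal decomposition is:
Bags: B1 = {a, b, f}  B2 = {a, b, d}  B3 = {a, c, d}  B4 = {c, d, e}
Tree: B1–B2, B2–B3, B3–B4

Each bag holds 3 vertices, so the decomposition has width 2, which upper-bounds the treewidth. Since f–b–d–a–f is a cycle in G, G is not acyclic. Forests are exactly the graphs of treewidth ≤ 1, so tw(G) ≥ 2. The upper and lower bounds meet at 2, so that is the treewidth.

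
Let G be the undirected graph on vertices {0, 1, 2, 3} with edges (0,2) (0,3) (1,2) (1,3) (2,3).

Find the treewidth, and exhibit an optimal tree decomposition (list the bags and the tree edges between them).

Each bag holds 3 vertices, so the decomposition has width 2, which upper-bounds the treewidth. On the other hand G contains the 3-clique {0, 2, 3}. A clique must lie in a single bag of any decomposition, so no decomposition can have width below 2. Therefore the treewidth is 2.

Treewidth 2.
One such decomposition:
Bags: B1 = {1, 2, 3}  B2 = {0, 2, 3}
Tree: B1–B2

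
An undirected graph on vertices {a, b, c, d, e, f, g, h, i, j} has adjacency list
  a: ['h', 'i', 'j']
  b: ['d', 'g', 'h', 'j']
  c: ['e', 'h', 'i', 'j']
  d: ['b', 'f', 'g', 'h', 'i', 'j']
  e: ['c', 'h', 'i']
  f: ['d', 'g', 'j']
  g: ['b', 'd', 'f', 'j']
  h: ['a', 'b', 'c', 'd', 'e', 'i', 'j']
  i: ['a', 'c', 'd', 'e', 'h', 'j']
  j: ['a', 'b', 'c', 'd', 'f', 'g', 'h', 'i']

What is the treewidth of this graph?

3

A width-3 tree decomposition is:
Bags: B1 = {d, h, i, j}  B2 = {a, h, i, j}  B3 = {b, d, h, j}  B4 = {c, h, i, j}  B5 = {b, d, g, j}  B6 = {d, f, g, j}  B7 = {c, e, h, i}
Tree: B1–B2, B1–B3, B1–B4, B3–B5, B5–B6, B4–B7
Each bag holds 4 vertices, so the decomposition has width 3, which upper-bounds the treewidth. For the lower bound, the 4 vertices {d, f, g, j} are pairwise adjacent, and any tree decomposition puts a clique entirely inside one bag — forcing width ≥ 3. The upper and lower bounds meet at 3, so that is the treewidth.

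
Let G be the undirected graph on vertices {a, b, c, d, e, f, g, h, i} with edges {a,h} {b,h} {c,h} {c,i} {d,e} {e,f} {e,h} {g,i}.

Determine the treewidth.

A width-1 tree decomposition is:
Bags: B1 = {e, h}  B2 = {c, h}  B3 = {a, h}  B4 = {e, f}  B5 = {c, i}  B6 = {b, h}  B7 = {g, i}  B8 = {d, e}
Tree: B1–B2, B2–B3, B1–B4, B2–B5, B1–B6, B5–B7, B4–B8
Each bag holds 2 vertices, so the decomposition has width 1, which upper-bounds the treewidth. Since G has at least one edge (e.g. e–h), it is not an edgeless graph, so tw(G) ≥ 1. Hence tw(G) = 1 exactly.

1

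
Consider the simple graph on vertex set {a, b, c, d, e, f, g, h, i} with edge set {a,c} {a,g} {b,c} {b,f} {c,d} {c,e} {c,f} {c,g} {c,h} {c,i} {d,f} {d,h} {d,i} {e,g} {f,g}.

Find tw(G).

A width-2 tree decomposition is:
Bags: B1 = {c, d, f}  B2 = {c, f, g}  B3 = {c, d, i}  B4 = {c, d, h}  B5 = {c, e, g}  B6 = {a, c, g}  B7 = {b, c, f}
Tree: B1–B2, B1–B3, B3–B4, B2–B5, B2–B6, B2–B7
Each bag holds 3 vertices, so the decomposition has width 2, which upper-bounds the treewidth. For the lower bound, the 3 vertices {c, d, h} are pairwise adjacent, and any tree decomposition puts a clique entirely inside one bag — forcing width ≥ 2. Combining the bounds, tw(G) = 2.

2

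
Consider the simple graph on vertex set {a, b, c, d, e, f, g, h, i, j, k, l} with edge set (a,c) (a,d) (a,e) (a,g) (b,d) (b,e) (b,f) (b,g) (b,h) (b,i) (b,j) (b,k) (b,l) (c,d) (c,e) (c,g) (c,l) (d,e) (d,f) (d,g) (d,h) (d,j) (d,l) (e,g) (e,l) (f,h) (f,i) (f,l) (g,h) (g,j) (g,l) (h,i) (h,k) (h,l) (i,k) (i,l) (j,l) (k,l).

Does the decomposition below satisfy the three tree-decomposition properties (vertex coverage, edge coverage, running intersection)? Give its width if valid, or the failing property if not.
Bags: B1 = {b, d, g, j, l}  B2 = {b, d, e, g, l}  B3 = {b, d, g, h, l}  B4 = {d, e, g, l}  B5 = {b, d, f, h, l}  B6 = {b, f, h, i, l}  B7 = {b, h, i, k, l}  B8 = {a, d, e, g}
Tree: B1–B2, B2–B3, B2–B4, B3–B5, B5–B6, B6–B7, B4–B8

No — vertex c appears in no bag.

A tree decomposition must satisfy three properties: every vertex lies in some bag; for every edge, both endpoints lie together in some bag; and for every vertex, the bags containing it form a connected subtree. Here vertex c appears in no bag, so the decomposition is invalid.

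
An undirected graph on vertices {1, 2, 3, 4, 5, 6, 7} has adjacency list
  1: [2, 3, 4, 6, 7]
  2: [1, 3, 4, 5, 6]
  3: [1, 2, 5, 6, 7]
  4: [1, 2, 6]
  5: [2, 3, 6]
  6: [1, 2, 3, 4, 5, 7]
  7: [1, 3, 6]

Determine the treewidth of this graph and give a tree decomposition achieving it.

Treewidth 3.
One such decomposition:
Bags: B1 = {1, 3, 6, 7}  B2 = {1, 2, 3, 6}  B3 = {1, 2, 4, 6}  B4 = {2, 3, 5, 6}
Tree: B1–B2, B2–B3, B2–B4

Each bag holds 4 vertices, so the decomposition has width 3, which upper-bounds the treewidth. Conversely, {1, 2, 3, 6} is a clique of size 4, and the vertices of any clique must share a bag in every tree decomposition; so some bag has ≥ 4 vertices and tw(G) ≥ 3. Combining the bounds, tw(G) = 3.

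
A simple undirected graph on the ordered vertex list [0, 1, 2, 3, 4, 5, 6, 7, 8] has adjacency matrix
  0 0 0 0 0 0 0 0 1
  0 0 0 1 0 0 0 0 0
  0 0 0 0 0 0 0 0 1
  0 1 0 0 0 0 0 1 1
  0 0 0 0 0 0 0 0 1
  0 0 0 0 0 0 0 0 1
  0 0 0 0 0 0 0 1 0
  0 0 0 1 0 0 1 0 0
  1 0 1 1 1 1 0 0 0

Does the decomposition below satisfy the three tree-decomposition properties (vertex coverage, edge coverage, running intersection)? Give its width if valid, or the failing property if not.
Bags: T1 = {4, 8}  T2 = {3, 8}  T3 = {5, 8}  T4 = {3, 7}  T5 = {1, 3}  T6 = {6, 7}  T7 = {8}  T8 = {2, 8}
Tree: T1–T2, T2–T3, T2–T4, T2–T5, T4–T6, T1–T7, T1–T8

No — vertex 0 appears in no bag.

A tree decomposition must satisfy three properties: every vertex lies in some bag; for every edge, both endpoints lie together in some bag; and for every vertex, the bags containing it form a connected subtree. Here vertex 0 appears in no bag, so the decomposition is invalid.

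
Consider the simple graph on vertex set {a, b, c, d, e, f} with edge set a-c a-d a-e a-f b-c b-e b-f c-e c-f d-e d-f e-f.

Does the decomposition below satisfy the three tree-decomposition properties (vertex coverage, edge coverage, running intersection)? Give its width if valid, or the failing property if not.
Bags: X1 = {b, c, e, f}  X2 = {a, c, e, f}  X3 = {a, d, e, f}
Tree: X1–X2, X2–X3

Every vertex of G appears in some bag (union = {a, b, c, d, e, f}); every edge is covered by a bag; and for each vertex v the set of bags containing v is connected in the bag tree. The decomposition is therefore valid. The largest bag has 4 vertices, so the width is 3.

Yes; width 3.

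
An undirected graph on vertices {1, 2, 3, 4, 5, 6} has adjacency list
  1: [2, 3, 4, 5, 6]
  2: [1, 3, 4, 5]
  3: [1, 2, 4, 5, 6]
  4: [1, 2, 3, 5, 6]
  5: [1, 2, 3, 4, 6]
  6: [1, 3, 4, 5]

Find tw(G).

A width-4 tree decomposition is:
Bags: B1 = {1, 2, 3, 4, 5}  B2 = {1, 3, 4, 5, 6}
Tree: B1–B2
The largest bag has 5 vertices, giving width 4; this decomposition certifies tw(G) ≤ 4. For the lower bound, the 5 vertices {1, 2, 3, 4, 5} are pairwise adjacent, and any tree decomposition puts a clique entirely inside one bag — forcing width ≥ 4. Hence tw(G) = 4 exactly.

4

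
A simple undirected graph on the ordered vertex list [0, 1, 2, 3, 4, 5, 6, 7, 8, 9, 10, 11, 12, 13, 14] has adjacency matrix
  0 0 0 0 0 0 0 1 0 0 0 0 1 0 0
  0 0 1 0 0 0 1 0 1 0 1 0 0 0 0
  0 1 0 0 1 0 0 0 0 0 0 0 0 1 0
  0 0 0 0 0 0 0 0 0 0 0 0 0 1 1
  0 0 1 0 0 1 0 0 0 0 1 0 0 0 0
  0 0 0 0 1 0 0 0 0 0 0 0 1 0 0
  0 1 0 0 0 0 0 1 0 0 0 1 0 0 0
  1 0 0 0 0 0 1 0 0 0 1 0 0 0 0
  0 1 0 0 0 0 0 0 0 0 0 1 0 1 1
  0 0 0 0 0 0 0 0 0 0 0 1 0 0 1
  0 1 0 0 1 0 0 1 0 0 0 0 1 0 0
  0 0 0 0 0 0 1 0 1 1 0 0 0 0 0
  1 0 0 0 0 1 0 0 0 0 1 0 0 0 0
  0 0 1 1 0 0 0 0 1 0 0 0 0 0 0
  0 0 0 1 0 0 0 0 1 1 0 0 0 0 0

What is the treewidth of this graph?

A width-3 tree decomposition is:
Bags: B1 = {3, 9, 11, 14}  B2 = {3, 8, 11, 14}  B3 = {3, 8, 11, 13}  B4 = {6, 8, 11, 13}  B5 = {1, 6, 8, 13}  B6 = {1, 2, 6, 13}  B7 = {1, 2, 6, 7}  B8 = {1, 2, 7, 10}  B9 = {2, 4, 7, 10}  B10 = {0, 4, 7, 10}  B11 = {0, 4, 10, 12}  B12 = {0, 4, 5, 12}
Tree: B1–B2, B2–B3, B3–B4, B4–B5, B5–B6, B6–B7, B7–B8, B8–B9, B9–B10, B10–B11, B11–B12
The largest bag has 4 vertices, giving width 3; this decomposition certifies tw(G) ≤ 3. For the lower bound: the 4 vertex sets {3,9,14}, {11}, {8}, {1,2,6,13} are disjoint, each induces a connected subgraph, and every pair is joined by at least one edge of G. Contracting each set to a single vertex therefore yields K_{4} as a minor, and since treewidth is minor-monotone, tw(G) ≥ tw(K_{4}) = 3. Combining the bounds, tw(G) = 3.

3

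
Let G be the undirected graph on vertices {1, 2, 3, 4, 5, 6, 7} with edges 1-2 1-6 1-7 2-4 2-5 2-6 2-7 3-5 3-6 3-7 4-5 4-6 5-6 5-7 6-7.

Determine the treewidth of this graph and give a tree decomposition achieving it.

Treewidth 3.
Bags: B1 = {3, 5, 6, 7}  B2 = {2, 5, 6, 7}  B3 = {2, 4, 5, 6}  B4 = {1, 2, 6, 7}
Tree: B1–B2, B2–B3, B2–B4

Each bag holds 4 vertices, so the decomposition has width 3, which upper-bounds the treewidth. Conversely, {1, 2, 6, 7} is a clique of size 4, and the vertices of any clique must share a bag in every tree decomposition; so some bag has ≥ 4 vertices and tw(G) ≥ 3. Therefore the treewidth is 3.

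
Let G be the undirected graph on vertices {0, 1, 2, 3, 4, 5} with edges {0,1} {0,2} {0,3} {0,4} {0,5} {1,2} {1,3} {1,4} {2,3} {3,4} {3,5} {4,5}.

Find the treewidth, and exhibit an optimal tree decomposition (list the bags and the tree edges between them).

Treewidth 3.
One such decomposition:
Bags: B1 = {0, 1, 3, 4}  B2 = {0, 3, 4, 5}  B3 = {0, 1, 2, 3}
Tree: B1–B2, B1–B3

The largest bag has 4 vertices, giving width 3; this decomposition certifies tw(G) ≤ 3. On the other hand G contains the 4-clique {0, 1, 2, 3}. A clique must lie in a single bag of any decomposition, so no decomposition can have width below 3. Hence tw(G) = 3 exactly.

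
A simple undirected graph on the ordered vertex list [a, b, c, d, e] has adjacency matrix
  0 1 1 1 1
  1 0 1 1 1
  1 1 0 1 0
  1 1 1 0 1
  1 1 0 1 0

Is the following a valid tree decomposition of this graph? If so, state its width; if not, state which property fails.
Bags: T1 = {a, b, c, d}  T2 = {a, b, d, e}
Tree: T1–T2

Yes; width 3.

Checking the three conditions: (i) the bags cover all of {a, b, c, d, e}; (ii) for each edge, some bag contains both endpoints; (iii) the bags containing any fixed vertex form a subtree. All hold, so the decomposition is valid with width 4 − 1 = 3.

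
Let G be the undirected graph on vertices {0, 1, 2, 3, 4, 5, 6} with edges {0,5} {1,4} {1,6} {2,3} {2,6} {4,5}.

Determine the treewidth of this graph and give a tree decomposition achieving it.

Every bag has size at most 2, so the width is 2 − 1 = 1 and tw(G) ≤ 1. Since G has at least one edge (e.g. 3–2), it is not an edgeless graph, so tw(G) ≥ 1. Therefore the treewidth is 1.

Treewidth 1.
One optimal decomposition is:
Bags: B1 = {2, 3}  B2 = {2, 6}  B3 = {1, 6}  B4 = {1, 4}  B5 = {4, 5}  B6 = {0, 5}
Tree: B1–B2, B2–B3, B3–B4, B4–B5, B5–B6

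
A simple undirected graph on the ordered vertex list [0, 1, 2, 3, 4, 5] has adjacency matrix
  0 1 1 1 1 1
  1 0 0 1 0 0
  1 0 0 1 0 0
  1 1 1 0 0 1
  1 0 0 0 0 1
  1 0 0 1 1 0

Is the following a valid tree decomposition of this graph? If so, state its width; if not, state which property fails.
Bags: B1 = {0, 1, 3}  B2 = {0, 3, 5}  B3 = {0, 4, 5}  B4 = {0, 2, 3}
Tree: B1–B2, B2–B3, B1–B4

Yes; width 2.

Every vertex of G appears in some bag (union = {0, 1, 2, 3, 4, 5}); every edge is covered by a bag; and for each vertex v the set of bags containing v is connected in the bag tree. The decomposition is therefore valid. The largest bag has 3 vertices, so the width is 2.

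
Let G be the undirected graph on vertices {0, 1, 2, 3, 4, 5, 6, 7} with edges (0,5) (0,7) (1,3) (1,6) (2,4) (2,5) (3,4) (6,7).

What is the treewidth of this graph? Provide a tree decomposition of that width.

Treewidth 2.
One such decomposition:
Bags: B1 = {0, 5, 7}  B2 = {5, 6, 7}  B3 = {1, 5, 6}  B4 = {1, 3, 5}  B5 = {3, 4, 5}  B6 = {2, 4, 5}
Tree: B1–B2, B2–B3, B3–B4, B4–B5, B5–B6

Each bag holds 3 vertices, so the decomposition has width 2, which upper-bounds the treewidth. For the lower bound, G contains the cycle 5–0–7–6–1–3–4–2–5, so G is not a forest; only forests have treewidth ≤ 1, hence tw(G) ≥ 2. Combining the bounds, tw(G) = 2.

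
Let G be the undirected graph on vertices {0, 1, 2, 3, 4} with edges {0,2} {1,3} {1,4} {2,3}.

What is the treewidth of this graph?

1

A width-1 tree decomposition is:
Bags: B1 = {1, 4}  B2 = {1, 3}  B3 = {2, 3}  B4 = {0, 2}
Tree: B1–B2, B2–B3, B3–B4
Every bag has size at most 2, so the width is 2 − 1 = 1 and tw(G) ≤ 1. Since G has at least one edge (e.g. 4–1), it is not an edgeless graph, so tw(G) ≥ 1. Combining the bounds, tw(G) = 1.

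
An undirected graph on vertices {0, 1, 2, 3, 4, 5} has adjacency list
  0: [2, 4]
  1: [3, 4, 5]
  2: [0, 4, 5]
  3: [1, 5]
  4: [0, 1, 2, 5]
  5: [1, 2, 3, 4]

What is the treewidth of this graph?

A width-2 tree decomposition is:
Bags: B1 = {1, 4, 5}  B2 = {2, 4, 5}  B3 = {1, 3, 5}  B4 = {0, 2, 4}
Tree: B1–B2, B1–B3, B2–B4
Each bag holds 3 vertices, so the decomposition has width 2, which upper-bounds the treewidth. Conversely, {1, 3, 5} is a clique of size 3, and the vertices of any clique must share a bag in every tree decomposition; so some bag has ≥ 3 vertices and tw(G) ≥ 2. Hence tw(G) = 2 exactly.

2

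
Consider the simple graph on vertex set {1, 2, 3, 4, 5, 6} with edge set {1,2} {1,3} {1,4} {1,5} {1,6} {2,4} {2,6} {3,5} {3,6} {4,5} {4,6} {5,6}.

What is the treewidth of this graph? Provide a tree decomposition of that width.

Treewidth 3.
One optimal decomposition is:
Bags: B1 = {1, 3, 5, 6}  B2 = {1, 4, 5, 6}  B3 = {1, 2, 4, 6}
Tree: B1–B2, B2–B3

The largest bag has 4 vertices, giving width 3; this decomposition certifies tw(G) ≤ 3. For the lower bound, the 4 vertices {1, 3, 5, 6} are pairwise adjacent, and any tree decomposition puts a clique entirely inside one bag — forcing width ≥ 3. Hence tw(G) = 3 exactly.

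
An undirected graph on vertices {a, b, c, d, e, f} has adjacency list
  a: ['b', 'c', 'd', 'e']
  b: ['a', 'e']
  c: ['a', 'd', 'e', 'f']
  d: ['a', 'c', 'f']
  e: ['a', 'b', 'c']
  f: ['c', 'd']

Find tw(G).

2

A width-2 tree decomposition is:
Bags: B1 = {a, c, d}  B2 = {c, d, f}  B3 = {a, c, e}  B4 = {a, b, e}
Tree: B1–B2, B1–B3, B3–B4
The largest bag has 3 vertices, giving width 2; this decomposition certifies tw(G) ≤ 2. For the lower bound, the 3 vertices {c, d, f} are pairwise adjacent, and any tree decomposition puts a clique entirely inside one bag — forcing width ≥ 2. Hence tw(G) = 2 exactly.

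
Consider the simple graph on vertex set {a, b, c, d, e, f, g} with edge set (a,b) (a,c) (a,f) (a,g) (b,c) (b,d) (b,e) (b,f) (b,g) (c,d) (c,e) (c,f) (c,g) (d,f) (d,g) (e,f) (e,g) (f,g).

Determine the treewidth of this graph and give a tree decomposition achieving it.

Treewidth 4.
One such decomposition:
Bags: B1 = {a, b, c, f, g}  B2 = {b, c, e, f, g}  B3 = {b, c, d, f, g}
Tree: B1–B2, B1–B3

Each bag holds 5 vertices, so the decomposition has width 4, which upper-bounds the treewidth. Conversely, {b, c, d, f, g} is a clique of size 5, and the vertices of any clique must share a bag in every tree decomposition; so some bag has ≥ 5 vertices and tw(G) ≥ 4. The upper and lower bounds meet at 4, so that is the treewidth.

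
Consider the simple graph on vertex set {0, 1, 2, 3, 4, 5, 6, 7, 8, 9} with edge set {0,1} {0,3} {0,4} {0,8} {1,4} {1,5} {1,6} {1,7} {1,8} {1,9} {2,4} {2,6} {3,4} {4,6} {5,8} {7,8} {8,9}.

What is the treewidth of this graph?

2

A width-2 tree decomposition is:
Bags: B1 = {0, 1, 8}  B2 = {0, 1, 4}  B3 = {1, 4, 6}  B4 = {0, 3, 4}  B5 = {1, 5, 8}  B6 = {1, 7, 8}  B7 = {2, 4, 6}  B8 = {1, 8, 9}
Tree: B1–B2, B2–B3, B2–B4, B1–B5, B5–B6, B3–B7, B6–B8
The largest bag has 3 vertices, giving width 2; this decomposition certifies tw(G) ≤ 2. On the other hand G contains the 3-clique {0, 1, 8}. A clique must lie in a single bag of any decomposition, so no decomposition can have width below 2. Hence tw(G) = 2 exactly.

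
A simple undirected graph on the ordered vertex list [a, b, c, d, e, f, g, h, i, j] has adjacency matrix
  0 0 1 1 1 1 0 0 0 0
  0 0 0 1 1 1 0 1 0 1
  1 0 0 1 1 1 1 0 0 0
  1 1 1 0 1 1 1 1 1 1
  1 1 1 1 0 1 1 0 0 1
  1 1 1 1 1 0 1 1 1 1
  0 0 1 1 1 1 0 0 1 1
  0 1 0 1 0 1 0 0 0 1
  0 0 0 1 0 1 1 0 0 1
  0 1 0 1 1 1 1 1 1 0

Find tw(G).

A width-4 tree decomposition is:
Bags: B1 = {b, d, e, f, j}  B2 = {d, e, f, g, j}  B3 = {b, d, f, h, j}  B4 = {c, d, e, f, g}  B5 = {d, f, g, i, j}  B6 = {a, c, d, e, f}
Tree: B1–B2, B1–B3, B2–B4, B2–B5, B4–B6
The largest bag has 5 vertices, giving width 4; this decomposition certifies tw(G) ≤ 4. On the other hand G contains the 5-clique {d, e, f, g, j}. A clique must lie in a single bag of any decomposition, so no decomposition can have width below 4. Combining the bounds, tw(G) = 4.

4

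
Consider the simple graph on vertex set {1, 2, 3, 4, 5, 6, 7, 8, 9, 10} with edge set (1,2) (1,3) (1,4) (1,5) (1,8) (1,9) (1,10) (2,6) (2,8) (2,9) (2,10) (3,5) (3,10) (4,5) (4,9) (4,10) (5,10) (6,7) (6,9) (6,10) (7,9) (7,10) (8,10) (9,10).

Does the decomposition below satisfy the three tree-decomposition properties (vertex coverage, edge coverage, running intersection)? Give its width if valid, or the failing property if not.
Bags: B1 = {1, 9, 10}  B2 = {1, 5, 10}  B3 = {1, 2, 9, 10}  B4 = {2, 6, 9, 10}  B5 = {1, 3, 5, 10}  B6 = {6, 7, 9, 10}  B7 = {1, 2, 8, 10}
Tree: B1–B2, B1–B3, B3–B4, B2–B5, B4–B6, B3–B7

No — vertex 4 appears in no bag.

A tree decomposition must satisfy three properties: every vertex lies in some bag; for every edge, both endpoints lie together in some bag; and for every vertex, the bags containing it form a connected subtree. Here vertex 4 appears in no bag, so the decomposition is invalid.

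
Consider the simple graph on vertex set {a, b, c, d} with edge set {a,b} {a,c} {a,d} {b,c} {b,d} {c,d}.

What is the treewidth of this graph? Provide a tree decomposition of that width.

Treewidth 3.
Bags: B1 = {a, b, c, d}
Tree: (single bag)

With just one bag of size 4, the width is 4 − 1 = 3, so tw(G) ≤ 3. For the lower bound, the 4 vertices {a, b, c, d} are pairwise adjacent, and any tree decomposition puts a clique entirely inside one bag — forcing width ≥ 3. Therefore the treewidth is 3.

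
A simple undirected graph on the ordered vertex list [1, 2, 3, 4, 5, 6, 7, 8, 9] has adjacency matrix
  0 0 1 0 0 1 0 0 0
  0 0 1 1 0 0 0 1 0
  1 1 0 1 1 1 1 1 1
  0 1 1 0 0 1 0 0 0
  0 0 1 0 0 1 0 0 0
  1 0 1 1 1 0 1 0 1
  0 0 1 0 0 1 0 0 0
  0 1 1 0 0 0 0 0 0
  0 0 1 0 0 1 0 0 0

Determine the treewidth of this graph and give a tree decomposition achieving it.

Each bag holds 3 vertices, so the decomposition has width 2, which upper-bounds the treewidth. On the other hand G contains the 3-clique {2, 3, 8}. A clique must lie in a single bag of any decomposition, so no decomposition can have width below 2. Hence tw(G) = 2 exactly.

Treewidth 2.
One such decomposition:
Bags: B1 = {3, 4, 6}  B2 = {1, 3, 6}  B3 = {3, 6, 9}  B4 = {2, 3, 4}  B5 = {3, 5, 6}  B6 = {3, 6, 7}  B7 = {2, 3, 8}
Tree: B1–B2, B2–B3, B1–B4, B2–B5, B5–B6, B4–B7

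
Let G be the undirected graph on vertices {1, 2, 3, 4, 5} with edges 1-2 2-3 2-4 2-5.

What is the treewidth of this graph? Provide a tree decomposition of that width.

Treewidth 1.
One optimal decomposition is:
Bags: B1 = {1, 2}  B2 = {2, 4}  B3 = {2, 3}  B4 = {2, 5}
Tree: B1–B2, B2–B3, B2–B4

Every bag has size at most 2, so the width is 2 − 1 = 1 and tw(G) ≤ 1. Since G has at least one edge (e.g. 2–1), it is not an edgeless graph, so tw(G) ≥ 1. Combining the bounds, tw(G) = 1.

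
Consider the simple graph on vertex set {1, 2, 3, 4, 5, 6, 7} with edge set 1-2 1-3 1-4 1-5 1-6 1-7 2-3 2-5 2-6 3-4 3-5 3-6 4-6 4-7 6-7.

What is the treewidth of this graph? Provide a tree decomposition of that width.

The largest bag has 4 vertices, giving width 3; this decomposition certifies tw(G) ≤ 3. For the lower bound, the 4 vertices {1, 2, 3, 5} are pairwise adjacent, and any tree decomposition puts a clique entirely inside one bag — forcing width ≥ 3. Therefore the treewidth is 3.

Treewidth 3.
One optimal decomposition is:
Bags: B1 = {1, 3, 4, 6}  B2 = {1, 4, 6, 7}  B3 = {1, 2, 3, 6}  B4 = {1, 2, 3, 5}
Tree: B1–B2, B1–B3, B3–B4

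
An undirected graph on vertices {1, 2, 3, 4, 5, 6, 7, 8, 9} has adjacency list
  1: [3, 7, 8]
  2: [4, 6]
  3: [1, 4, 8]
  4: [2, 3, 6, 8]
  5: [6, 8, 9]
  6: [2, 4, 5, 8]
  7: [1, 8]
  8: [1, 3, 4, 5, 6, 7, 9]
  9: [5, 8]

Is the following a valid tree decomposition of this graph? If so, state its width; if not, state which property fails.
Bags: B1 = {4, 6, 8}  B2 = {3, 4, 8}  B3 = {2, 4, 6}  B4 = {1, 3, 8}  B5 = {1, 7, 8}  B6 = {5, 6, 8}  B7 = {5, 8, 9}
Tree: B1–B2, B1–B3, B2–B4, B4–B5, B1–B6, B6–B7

Vertex coverage: the bags together contain {1, 2, 3, 4, 5, 6, 7, 8, 9}, the full vertex set. Edge coverage: each edge of G has both endpoints in at least one bag. Running intersection: for every vertex, the bags containing it form a connected subtree. All three properties hold, so this is a valid tree decomposition of width max|bag| − 1 = 2, and hence tw(G) ≤ 2.

Yes; width 2.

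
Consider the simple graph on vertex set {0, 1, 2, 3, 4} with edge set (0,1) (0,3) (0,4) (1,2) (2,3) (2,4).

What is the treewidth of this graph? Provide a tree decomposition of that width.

The largest bag has 3 vertices, giving width 2; this decomposition certifies tw(G) ≤ 2. Since 2–1–0–3–2 is a cycle in G, G is not acyclic. Forests are exactly the graphs of treewidth ≤ 1, so tw(G) ≥ 2. Hence tw(G) = 2 exactly.

Treewidth 2.
One optimal decomposition is:
Bags: B1 = {0, 1, 2}  B2 = {0, 2, 3}  B3 = {0, 2, 4}
Tree: B1–B2, B2–B3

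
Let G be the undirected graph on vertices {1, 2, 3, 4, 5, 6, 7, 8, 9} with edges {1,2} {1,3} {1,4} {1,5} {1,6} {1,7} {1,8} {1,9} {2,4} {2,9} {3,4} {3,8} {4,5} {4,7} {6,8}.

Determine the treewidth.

2

A width-2 tree decomposition is:
Bags: B1 = {1, 2, 4}  B2 = {1, 2, 9}  B3 = {1, 3, 4}  B4 = {1, 3, 8}  B5 = {1, 6, 8}  B6 = {1, 4, 7}  B7 = {1, 4, 5}
Tree: B1–B2, B1–B3, B3–B4, B4–B5, B3–B6, B1–B7
Every bag has size at most 3, so the width is 3 − 1 = 2 and tw(G) ≤ 2. Conversely, {1, 3, 8} is a clique of size 3, and the vertices of any clique must share a bag in every tree decomposition; so some bag has ≥ 3 vertices and tw(G) ≥ 2. Hence tw(G) = 2 exactly.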